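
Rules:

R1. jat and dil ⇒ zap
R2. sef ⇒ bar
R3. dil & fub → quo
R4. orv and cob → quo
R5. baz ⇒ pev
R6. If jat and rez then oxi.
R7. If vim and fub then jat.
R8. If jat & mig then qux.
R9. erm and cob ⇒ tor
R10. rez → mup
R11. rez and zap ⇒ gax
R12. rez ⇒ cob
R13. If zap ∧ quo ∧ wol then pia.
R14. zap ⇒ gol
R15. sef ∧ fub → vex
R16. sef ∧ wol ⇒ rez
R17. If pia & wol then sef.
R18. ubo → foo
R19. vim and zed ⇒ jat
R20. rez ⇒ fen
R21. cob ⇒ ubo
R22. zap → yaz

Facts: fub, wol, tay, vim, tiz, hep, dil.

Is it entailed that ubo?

Yes

quo  (by R3: dil, fub)
jat  (by R7: vim, fub)
zap  (by R1: jat, dil)
pia  (by R13: zap, quo, wol)
sef  (by R17: pia, wol)
rez  (by R16: sef, wol)
cob  (by R12: rez)
ubo  (by R21: cob)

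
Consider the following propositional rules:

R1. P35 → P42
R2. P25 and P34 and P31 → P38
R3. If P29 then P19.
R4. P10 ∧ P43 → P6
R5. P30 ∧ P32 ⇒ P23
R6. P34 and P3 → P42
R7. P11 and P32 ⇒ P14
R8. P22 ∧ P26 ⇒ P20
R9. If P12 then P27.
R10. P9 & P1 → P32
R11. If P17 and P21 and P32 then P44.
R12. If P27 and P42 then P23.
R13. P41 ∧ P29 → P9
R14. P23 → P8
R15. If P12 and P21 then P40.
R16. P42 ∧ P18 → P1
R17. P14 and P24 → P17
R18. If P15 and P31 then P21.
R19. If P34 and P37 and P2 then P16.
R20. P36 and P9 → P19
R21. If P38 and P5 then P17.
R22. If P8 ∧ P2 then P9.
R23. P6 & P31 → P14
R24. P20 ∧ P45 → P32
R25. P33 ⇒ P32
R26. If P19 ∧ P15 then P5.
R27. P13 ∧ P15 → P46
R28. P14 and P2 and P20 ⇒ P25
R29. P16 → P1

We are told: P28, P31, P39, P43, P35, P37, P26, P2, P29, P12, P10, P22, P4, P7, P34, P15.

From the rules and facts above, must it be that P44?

P42  (by R1: P35)
P19  (by R3: P29)
P6  (by R4: P10, P43)
P20  (by R8: P22, P26)
P27  (by R9: P12)
P23  (by R12: P27, P42)
P8  (by R14: P23)
P21  (by R18: P15, P31)
P16  (by R19: P34, P37, P2)
P9  (by R22: P8, P2)
P14  (by R23: P6, P31)
P5  (by R26: P19, P15)
P25  (by R28: P14, P2, P20)
P1  (by R29: P16)
P38  (by R2: P25, P34, P31)
P32  (by R10: P9, P1)
P17  (by R21: P38, P5)
P44  (by R11: P17, P21, P32)

Yes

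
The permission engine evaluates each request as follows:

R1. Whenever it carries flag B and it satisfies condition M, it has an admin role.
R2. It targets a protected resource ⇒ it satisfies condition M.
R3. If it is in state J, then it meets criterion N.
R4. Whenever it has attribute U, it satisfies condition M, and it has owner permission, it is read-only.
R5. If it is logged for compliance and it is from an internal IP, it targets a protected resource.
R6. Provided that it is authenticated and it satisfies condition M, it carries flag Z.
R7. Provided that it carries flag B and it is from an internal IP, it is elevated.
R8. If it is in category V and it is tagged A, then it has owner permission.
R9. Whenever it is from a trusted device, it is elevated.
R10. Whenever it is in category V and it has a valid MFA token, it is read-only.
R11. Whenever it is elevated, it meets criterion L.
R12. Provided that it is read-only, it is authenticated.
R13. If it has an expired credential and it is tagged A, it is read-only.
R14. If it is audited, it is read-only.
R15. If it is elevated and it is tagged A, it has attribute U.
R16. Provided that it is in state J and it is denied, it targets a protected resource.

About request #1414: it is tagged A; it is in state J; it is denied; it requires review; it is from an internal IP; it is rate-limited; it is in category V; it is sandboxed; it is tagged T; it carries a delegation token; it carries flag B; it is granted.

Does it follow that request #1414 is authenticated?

By R7 (it carries flag B, it is from an internal IP): it is elevated.
By R8 (it is in category V, it is tagged A): it has owner permission.
By R15 (it is elevated, it is tagged A): it has attribute U.
By R16 (it is in state J, it is denied): it targets a protected resource.
By R2 (it targets a protected resource): it satisfies condition M.
By R4 (it has attribute U, it satisfies condition M, it has owner permission): it is read-only.
By R12 (it is read-only): it is authenticated.

Yes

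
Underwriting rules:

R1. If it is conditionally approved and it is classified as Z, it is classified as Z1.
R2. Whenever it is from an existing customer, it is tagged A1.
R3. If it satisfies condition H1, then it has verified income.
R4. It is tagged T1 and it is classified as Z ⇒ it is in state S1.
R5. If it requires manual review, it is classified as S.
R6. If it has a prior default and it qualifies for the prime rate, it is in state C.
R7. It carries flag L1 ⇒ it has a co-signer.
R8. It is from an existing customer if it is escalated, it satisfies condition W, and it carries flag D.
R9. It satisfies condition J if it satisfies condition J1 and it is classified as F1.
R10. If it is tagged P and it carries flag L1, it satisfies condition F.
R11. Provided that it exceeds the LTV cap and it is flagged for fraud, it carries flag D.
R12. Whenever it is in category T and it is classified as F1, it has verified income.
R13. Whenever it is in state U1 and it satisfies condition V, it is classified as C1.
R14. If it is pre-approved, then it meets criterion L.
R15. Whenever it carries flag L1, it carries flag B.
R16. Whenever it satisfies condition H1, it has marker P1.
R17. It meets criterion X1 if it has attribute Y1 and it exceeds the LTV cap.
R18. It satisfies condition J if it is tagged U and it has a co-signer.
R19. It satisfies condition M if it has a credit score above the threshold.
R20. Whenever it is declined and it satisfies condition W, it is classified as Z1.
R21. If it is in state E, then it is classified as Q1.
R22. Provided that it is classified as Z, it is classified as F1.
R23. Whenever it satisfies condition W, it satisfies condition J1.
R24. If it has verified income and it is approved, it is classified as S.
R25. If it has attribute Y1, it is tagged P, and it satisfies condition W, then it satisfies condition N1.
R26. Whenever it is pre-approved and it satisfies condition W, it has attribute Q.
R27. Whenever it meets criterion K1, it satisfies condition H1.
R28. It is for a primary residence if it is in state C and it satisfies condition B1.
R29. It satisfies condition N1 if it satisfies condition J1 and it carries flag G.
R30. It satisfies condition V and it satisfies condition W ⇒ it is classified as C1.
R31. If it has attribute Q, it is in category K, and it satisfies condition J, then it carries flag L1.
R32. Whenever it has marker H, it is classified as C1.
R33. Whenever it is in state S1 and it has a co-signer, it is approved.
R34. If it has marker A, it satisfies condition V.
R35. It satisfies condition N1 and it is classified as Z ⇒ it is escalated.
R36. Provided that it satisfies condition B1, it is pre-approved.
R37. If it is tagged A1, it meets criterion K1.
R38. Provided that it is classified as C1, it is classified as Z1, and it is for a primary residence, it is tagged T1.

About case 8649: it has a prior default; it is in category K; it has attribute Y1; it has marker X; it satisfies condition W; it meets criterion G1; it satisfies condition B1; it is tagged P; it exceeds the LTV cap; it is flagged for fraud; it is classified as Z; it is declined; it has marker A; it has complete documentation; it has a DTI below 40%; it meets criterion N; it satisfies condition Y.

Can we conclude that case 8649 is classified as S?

No

Forward chaining from the given facts derives: carries flag D, meets criterion X1, is classified as Z1, is classified as F1, satisfies condition J1, satisfies condition N1, satisfies condition V, is escalated, is pre-approved, is from an existing customer, satisfies condition J, meets criterion L, has attribute Q, is classified as C1, carries flag L1, is tagged A1, has a co-signer, satisfies condition F, carries flag B, meets criterion K1, satisfies condition H1, has verified income, has marker P1.
Rules concluding "it is classified as S": R5 needs "it requires manual review"; R24 needs "it is approved" — none of these are established.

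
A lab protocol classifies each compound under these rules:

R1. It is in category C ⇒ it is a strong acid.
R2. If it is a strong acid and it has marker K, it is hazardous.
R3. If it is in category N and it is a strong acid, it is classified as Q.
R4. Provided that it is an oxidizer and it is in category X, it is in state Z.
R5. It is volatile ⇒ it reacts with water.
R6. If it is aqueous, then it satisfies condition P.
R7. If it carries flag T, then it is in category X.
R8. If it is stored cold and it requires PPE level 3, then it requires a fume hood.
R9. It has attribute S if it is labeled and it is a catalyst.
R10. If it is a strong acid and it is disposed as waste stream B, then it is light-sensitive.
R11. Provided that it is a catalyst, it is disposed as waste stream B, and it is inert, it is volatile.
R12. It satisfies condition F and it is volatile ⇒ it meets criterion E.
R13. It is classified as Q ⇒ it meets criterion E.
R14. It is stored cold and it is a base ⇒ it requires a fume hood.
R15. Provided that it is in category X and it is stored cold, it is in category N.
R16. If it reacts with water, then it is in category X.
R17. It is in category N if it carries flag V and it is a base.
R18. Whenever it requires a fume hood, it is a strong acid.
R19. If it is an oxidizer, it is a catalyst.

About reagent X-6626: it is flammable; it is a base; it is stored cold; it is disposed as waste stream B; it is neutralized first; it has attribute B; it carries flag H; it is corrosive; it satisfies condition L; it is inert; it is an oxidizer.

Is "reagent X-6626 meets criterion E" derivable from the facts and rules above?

Yes

By R14 (it is stored cold, it is a base): it requires a fume hood.
By R18 (it requires a fume hood): it is a strong acid.
By R19 (it is an oxidizer): it is a catalyst.
By R11 (it is a catalyst, it is disposed as waste stream B, it is inert): it is volatile.
By R5 (it is volatile): it reacts with water.
By R16 (it reacts with water): it is in category X.
By R15 (it is in category X, it is stored cold): it is in category N.
By R3 (it is in category N, it is a strong acid): it is classified as Q.
By R13 (it is classified as Q): it meets criterion E.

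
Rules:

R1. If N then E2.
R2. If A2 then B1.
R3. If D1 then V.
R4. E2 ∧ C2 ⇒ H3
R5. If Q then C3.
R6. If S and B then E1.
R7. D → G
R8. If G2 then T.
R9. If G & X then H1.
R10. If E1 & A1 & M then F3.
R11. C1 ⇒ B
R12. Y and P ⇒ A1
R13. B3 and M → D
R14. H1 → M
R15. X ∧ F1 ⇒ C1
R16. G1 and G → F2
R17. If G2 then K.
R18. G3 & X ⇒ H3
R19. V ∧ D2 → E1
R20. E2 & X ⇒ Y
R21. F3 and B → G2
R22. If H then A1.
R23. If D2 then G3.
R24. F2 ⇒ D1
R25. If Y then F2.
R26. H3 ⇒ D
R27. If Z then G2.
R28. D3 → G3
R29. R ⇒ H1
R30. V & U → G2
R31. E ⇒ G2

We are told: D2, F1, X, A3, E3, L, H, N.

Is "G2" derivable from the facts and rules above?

E2  (by R1: N)
C1  (by R15: X, F1)
Y  (by R20: E2, X)
A1  (by R22: H)
G3  (by R23: D2)
F2  (by R25: Y)
B  (by R11: C1)
H3  (by R18: G3, X)
D1  (by R24: F2)
D  (by R26: H3)
V  (by R3: D1)
G  (by R7: D)
H1  (by R9: G, X)
M  (by R14: H1)
E1  (by R19: V, D2)
F3  (by R10: E1, A1, M)
G2  (by R21: F3, B)

Yes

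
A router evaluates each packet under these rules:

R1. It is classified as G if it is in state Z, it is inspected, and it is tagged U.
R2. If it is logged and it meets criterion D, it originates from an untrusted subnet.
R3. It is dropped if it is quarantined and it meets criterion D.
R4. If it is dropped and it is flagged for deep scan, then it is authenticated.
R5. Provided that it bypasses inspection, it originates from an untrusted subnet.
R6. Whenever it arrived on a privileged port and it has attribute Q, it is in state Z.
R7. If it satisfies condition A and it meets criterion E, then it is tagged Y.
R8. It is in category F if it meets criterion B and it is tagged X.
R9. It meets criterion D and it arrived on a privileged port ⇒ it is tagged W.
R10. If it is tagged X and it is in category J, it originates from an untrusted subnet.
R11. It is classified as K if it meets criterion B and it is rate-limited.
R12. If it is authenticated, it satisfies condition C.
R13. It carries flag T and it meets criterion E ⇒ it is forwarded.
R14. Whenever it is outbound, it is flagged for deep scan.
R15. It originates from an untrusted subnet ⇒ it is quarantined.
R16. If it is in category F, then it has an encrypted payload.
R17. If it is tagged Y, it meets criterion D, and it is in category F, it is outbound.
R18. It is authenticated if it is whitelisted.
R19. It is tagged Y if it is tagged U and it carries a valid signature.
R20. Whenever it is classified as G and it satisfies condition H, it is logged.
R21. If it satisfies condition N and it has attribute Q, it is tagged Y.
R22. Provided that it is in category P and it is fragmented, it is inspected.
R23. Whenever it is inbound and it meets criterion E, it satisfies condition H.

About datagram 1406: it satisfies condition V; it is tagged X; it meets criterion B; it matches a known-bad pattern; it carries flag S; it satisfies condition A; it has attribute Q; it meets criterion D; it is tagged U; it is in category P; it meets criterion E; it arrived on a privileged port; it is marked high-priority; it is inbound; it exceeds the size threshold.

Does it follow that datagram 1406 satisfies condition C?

Forward chaining from the given facts derives: is in state Z, is tagged Y, is in category F, is tagged W, has an encrypted payload, is outbound, satisfies condition H, is flagged for deep scan.
The only rule concluding "it satisfies condition C" is R12, which needs "it is authenticated"; that is never established.

No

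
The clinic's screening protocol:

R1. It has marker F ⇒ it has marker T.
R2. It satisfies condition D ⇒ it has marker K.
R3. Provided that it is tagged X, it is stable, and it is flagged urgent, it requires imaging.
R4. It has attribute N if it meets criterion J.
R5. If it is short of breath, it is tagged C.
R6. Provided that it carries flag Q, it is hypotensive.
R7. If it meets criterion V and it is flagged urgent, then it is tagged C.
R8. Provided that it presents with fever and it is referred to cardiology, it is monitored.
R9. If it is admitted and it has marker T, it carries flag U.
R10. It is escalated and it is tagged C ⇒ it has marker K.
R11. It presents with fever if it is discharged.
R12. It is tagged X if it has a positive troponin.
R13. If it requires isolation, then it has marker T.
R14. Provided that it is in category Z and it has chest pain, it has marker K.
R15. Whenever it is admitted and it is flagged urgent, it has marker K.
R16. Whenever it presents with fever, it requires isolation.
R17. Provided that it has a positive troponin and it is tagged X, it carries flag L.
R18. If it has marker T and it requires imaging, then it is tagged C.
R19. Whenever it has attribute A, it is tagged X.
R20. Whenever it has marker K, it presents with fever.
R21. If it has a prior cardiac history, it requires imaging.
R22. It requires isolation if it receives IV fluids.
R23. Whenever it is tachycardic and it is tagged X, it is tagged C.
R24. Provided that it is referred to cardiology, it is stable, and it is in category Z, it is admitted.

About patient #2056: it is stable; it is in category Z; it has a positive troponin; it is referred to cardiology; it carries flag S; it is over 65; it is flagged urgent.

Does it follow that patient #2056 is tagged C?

Yes

By R12 (it has a positive troponin): it is tagged X.
By R24 (it is referred to cardiology, it is stable, it is in category Z): it is admitted.
By R3 (it is tagged X, it is stable, it is flagged urgent): it requires imaging.
By R15 (it is admitted, it is flagged urgent): it has marker K.
By R20 (it has marker K): it presents with fever.
By R16 (it presents with fever): it requires isolation.
By R13 (it requires isolation): it has marker T.
By R18 (it has marker T, it requires imaging): it is tagged C.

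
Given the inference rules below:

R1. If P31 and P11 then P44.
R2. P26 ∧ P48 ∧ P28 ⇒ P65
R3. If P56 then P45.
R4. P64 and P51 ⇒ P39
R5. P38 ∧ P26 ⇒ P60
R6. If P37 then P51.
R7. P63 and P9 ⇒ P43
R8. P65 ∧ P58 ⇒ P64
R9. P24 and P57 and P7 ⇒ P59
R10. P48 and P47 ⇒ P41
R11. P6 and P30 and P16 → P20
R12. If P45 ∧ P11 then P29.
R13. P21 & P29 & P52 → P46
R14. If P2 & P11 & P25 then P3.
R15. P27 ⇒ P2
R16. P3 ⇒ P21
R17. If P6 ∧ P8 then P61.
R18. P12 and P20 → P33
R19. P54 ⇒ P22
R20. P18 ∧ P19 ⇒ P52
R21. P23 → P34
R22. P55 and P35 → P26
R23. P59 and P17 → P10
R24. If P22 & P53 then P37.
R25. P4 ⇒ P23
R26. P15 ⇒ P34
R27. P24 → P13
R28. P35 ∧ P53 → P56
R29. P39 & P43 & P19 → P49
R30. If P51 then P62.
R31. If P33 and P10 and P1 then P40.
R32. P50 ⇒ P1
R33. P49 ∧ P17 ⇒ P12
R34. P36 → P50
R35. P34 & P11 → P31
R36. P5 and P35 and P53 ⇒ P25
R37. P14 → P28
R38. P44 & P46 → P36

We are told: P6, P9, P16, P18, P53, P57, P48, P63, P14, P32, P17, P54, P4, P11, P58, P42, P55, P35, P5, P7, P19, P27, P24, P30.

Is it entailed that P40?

P43  (by R7: P63, P9)
P59  (by R9: P24, P57, P7)
P20  (by R11: P6, P30, P16)
P2  (by R15: P27)
P22  (by R19: P54)
P52  (by R20: P18, P19)
P26  (by R22: P55, P35)
P10  (by R23: P59, P17)
P37  (by R24: P22, P53)
P23  (by R25: P4)
P56  (by R28: P35, P53)
P25  (by R36: P5, P35, P53)
P28  (by R37: P14)
P65  (by R2: P26, P48, P28)
P45  (by R3: P56)
P51  (by R6: P37)
P64  (by R8: P65, P58)
P29  (by R12: P45, P11)
P3  (by R14: P2, P11, P25)
P21  (by R16: P3)
P34  (by R21: P23)
P31  (by R35: P34, P11)
P44  (by R1: P31, P11)
P39  (by R4: P64, P51)
P46  (by R13: P21, P29, P52)
P49  (by R29: P39, P43, P19)
P12  (by R33: P49, P17)
P36  (by R38: P44, P46)
P33  (by R18: P12, P20)
P50  (by R34: P36)
P1  (by R32: P50)
P40  (by R31: P33, P10, P1)

Yes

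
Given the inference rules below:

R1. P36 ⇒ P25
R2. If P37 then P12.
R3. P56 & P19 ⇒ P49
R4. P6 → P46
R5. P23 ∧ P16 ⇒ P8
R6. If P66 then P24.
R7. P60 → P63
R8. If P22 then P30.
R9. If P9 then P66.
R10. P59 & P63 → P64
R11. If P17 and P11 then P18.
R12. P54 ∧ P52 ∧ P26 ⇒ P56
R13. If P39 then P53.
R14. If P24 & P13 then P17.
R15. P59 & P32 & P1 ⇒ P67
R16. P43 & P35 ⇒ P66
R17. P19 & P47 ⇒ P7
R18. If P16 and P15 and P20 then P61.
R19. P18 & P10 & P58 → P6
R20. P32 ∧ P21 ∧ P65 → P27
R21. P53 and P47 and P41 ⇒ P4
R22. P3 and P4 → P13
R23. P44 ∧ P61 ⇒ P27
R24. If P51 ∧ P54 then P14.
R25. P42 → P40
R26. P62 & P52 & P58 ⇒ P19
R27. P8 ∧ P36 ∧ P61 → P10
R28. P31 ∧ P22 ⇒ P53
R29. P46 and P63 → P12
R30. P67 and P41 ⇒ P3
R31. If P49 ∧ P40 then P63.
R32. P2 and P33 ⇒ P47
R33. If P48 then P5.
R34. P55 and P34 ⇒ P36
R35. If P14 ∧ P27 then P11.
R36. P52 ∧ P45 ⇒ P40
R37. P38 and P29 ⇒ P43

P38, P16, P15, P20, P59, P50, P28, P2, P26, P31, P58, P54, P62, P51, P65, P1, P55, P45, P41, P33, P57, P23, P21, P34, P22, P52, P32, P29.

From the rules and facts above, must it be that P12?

Forward chaining from the given facts derives: P8, P30, P56, P67, P61, P27, P14, P19, P53, P3, P47, P36, P11, P40, P43, P25, P49, P7, P4, P13, P10, P63, P64.
Rules concluding P12: R2 needs P37; R29 needs P46 — none of these are established.

No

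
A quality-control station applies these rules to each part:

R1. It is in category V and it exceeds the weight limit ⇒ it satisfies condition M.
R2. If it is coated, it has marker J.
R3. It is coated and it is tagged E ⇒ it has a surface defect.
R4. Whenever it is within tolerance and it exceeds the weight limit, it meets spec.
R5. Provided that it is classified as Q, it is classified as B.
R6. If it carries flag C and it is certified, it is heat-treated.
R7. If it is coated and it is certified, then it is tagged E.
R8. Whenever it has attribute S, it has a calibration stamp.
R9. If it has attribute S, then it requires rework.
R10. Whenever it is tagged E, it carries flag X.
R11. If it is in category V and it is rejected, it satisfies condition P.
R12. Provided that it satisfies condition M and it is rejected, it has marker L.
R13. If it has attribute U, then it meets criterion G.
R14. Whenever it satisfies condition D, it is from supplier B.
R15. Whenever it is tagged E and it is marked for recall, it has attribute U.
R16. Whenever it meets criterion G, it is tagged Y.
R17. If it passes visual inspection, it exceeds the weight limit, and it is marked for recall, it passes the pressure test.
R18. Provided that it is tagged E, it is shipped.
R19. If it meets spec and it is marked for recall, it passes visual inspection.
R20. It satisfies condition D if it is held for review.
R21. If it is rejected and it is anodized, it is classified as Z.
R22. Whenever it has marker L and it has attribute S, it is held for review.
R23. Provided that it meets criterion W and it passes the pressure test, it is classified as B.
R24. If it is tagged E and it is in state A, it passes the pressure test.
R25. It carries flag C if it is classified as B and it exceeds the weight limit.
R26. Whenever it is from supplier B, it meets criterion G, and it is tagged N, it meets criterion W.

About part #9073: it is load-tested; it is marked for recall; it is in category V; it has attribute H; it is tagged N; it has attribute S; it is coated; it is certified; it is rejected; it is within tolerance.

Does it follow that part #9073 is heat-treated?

No

Forward chaining from the given facts derives: has marker J, is tagged E, has a calibration stamp, requires rework, carries flag X, satisfies condition P, has attribute U, is shipped, has a surface defect, meets criterion G, is tagged Y.
The only rule concluding "it is heat-treated" is R6, which needs "it carries flag C"; that is never established.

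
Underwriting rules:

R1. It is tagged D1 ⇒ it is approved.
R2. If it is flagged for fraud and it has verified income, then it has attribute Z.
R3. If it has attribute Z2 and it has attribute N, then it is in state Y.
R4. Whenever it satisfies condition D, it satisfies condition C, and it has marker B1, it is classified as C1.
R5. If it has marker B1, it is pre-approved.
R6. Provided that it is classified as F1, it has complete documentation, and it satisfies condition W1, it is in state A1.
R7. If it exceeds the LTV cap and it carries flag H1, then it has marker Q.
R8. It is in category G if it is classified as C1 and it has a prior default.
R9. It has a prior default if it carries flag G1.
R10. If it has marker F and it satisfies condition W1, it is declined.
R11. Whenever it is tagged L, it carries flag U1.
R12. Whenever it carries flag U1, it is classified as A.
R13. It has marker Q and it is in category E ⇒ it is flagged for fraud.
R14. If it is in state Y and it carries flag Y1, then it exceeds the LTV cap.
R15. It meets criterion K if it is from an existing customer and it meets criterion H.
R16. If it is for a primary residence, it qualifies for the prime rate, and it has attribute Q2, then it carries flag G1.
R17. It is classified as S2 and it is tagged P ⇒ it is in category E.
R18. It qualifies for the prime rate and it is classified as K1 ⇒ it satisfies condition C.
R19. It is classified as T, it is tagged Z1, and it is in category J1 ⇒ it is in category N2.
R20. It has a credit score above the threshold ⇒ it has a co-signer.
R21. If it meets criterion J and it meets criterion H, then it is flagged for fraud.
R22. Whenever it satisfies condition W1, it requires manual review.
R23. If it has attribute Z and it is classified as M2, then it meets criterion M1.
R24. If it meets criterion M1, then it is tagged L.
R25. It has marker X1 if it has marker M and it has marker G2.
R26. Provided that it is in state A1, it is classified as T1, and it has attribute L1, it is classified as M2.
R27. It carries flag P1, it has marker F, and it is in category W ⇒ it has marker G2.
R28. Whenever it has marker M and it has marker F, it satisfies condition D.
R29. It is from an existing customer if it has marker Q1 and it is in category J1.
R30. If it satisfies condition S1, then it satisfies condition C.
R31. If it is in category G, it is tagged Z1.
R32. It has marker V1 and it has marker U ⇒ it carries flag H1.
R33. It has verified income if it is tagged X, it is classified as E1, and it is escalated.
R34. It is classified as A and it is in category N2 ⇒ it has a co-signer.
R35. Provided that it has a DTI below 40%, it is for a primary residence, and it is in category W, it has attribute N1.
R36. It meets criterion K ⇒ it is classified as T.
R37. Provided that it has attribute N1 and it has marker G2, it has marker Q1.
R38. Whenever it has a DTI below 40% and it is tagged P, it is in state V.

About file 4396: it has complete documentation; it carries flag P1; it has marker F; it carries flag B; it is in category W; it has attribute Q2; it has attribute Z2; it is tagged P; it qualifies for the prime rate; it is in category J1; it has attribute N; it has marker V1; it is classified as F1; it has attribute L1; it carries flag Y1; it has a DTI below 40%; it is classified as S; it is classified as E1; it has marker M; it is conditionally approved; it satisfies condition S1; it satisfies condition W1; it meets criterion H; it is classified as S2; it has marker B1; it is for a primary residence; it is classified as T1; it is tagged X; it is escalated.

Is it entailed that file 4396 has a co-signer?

Forward chaining from the given facts derives: is in state Y, is pre-approved, is in state A1, is declined, exceeds the LTV cap, carries flag G1, is in category E, requires manual review, is classified as M2, has marker G2, satisfies condition D, satisfies condition C, has verified income, has attribute N1, has marker Q1, is in state V, is classified as C1, has a prior default, has marker X1, is from an existing customer, is in category G, meets criterion K, is tagged Z1, is classified as T, is in category N2.
Rules concluding "it has a co-signer": R20 needs "it has a credit score above the threshold"; R34 needs "it is classified as A" — none of these are established.

No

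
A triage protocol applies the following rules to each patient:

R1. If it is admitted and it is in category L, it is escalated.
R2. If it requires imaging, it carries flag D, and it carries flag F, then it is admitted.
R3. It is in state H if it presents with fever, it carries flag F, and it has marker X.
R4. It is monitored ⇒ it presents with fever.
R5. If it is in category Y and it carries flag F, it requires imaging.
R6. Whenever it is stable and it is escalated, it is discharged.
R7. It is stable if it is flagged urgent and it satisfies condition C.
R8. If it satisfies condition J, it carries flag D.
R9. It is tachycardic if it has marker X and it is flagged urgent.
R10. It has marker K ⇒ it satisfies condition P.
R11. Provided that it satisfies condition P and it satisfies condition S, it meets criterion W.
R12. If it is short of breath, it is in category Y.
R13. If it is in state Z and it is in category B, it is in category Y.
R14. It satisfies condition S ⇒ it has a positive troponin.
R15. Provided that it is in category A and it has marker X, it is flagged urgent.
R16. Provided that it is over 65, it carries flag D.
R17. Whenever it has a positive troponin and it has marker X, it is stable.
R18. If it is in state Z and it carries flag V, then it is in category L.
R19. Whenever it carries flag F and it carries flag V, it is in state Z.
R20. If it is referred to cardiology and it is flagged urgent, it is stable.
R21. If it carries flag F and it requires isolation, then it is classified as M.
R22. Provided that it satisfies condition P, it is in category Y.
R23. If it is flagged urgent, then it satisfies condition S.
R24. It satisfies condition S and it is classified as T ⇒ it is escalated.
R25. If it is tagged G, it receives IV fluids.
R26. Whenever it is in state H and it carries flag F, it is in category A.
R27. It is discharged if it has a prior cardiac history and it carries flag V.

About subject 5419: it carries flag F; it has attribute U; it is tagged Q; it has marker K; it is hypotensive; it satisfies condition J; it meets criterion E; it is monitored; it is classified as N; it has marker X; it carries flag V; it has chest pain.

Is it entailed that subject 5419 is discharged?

By R4 (it is monitored): it presents with fever.
By R8 (it satisfies condition J): it carries flag D.
By R10 (it has marker K): it satisfies condition P.
By R19 (it carries flag F, it carries flag V): it is in state Z.
By R22 (it satisfies condition P): it is in category Y.
By R3 (it presents with fever, it carries flag F, it has marker X): it is in state H.
By R5 (it is in category Y, it carries flag F): it requires imaging.
By R18 (it is in state Z, it carries flag V): it is in category L.
By R26 (it is in state H, it carries flag F): it is in category A.
By R2 (it requires imaging, it carries flag D, it carries flag F): it is admitted.
By R15 (it is in category A, it has marker X): it is flagged urgent.
By R23 (it is flagged urgent): it satisfies condition S.
By R1 (it is admitted, it is in category L): it is escalated.
By R14 (it satisfies condition S): it has a positive troponin.
By R17 (it has a positive troponin, it has marker X): it is stable.
By R6 (it is stable, it is escalated): it is discharged.

Yes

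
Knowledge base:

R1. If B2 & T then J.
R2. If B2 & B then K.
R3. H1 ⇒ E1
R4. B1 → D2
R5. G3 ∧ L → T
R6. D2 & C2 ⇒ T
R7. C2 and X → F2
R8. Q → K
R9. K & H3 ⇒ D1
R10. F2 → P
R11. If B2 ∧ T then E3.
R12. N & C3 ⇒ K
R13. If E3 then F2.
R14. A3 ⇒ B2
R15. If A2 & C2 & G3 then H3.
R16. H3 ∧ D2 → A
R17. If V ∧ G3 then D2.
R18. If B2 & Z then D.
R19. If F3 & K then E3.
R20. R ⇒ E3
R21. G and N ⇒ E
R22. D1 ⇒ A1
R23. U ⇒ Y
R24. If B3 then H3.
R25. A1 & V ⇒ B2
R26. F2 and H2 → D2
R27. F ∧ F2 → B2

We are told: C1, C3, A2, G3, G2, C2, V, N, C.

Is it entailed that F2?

Yes

K  (by R12: N, C3)
H3  (by R15: A2, C2, G3)
D2  (by R17: V, G3)
T  (by R6: D2, C2)
D1  (by R9: K, H3)
A1  (by R22: D1)
B2  (by R25: A1, V)
E3  (by R11: B2, T)
F2  (by R13: E3)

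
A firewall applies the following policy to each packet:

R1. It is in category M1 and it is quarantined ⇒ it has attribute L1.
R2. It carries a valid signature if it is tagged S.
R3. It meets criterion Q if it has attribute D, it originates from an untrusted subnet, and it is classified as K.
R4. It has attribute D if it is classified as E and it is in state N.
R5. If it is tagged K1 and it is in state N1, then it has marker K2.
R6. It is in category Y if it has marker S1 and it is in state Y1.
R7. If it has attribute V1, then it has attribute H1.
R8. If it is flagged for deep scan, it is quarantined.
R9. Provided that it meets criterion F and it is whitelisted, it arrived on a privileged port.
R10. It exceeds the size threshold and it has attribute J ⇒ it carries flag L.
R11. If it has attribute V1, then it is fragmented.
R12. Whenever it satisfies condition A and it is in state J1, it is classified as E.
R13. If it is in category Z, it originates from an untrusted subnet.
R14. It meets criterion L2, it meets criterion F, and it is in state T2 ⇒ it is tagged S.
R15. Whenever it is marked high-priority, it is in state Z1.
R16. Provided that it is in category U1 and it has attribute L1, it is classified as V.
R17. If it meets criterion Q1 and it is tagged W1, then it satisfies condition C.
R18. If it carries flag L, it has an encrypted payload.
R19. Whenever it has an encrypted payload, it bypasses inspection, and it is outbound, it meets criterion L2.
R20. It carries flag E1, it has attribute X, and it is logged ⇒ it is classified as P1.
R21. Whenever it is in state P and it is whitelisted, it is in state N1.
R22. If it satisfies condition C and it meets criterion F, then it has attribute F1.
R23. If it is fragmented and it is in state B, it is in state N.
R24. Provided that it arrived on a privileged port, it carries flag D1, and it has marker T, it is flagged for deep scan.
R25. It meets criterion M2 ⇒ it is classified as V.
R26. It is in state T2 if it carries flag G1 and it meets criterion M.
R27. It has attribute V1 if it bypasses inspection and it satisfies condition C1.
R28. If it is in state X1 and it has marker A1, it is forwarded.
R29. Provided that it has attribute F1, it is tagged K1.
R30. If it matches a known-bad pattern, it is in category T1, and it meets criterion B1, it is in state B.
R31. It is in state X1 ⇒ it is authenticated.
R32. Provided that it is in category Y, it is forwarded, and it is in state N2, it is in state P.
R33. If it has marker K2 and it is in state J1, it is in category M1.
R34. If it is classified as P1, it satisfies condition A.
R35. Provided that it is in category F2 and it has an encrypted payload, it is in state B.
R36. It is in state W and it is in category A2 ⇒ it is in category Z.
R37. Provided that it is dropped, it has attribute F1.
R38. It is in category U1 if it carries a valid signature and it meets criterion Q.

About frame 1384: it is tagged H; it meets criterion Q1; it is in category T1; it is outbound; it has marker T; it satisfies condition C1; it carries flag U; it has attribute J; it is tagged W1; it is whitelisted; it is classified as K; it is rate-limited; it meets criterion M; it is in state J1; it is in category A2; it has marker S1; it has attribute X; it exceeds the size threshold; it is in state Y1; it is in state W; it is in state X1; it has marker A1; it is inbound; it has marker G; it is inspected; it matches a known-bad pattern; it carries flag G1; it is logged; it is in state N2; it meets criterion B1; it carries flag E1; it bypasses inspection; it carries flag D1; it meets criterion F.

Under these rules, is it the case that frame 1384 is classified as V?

By R6 (it has marker S1, it is in state Y1): it is in category Y.
By R9 (it meets criterion F, it is whitelisted): it arrived on a privileged port.
By R10 (it exceeds the size threshold, it has attribute J): it carries flag L.
By R17 (it meets criterion Q1, it is tagged W1): it satisfies condition C.
By R18 (it carries flag L): it has an encrypted payload.
By R19 (it has an encrypted payload, it bypasses inspection, it is outbound): it meets criterion L2.
By R20 (it carries flag E1, it has attribute X, it is logged): it is classified as P1.
By R22 (it satisfies condition C, it meets criterion F): it has attribute F1.
By R24 (it arrived on a privileged port, it carries flag D1, it has marker T): it is flagged for deep scan.
By R26 (it carries flag G1, it meets criterion M): it is in state T2.
By R27 (it bypasses inspection, it satisfies condition C1): it has attribute V1.
By R28 (it is in state X1, it has marker A1): it is forwarded.
By R29 (it has attribute F1): it is tagged K1.
By R30 (it matches a known-bad pattern, it is in category T1, it meets criterion B1): it is in state B.
By R32 (it is in category Y, it is forwarded, it is in state N2): it is in state P.
By R34 (it is classified as P1): it satisfies condition A.
By R36 (it is in state W, it is in category A2): it is in category Z.
By R8 (it is flagged for deep scan): it is quarantined.
By R11 (it has attribute V1): it is fragmented.
By R12 (it satisfies condition A, it is in state J1): it is classified as E.
By R13 (it is in category Z): it originates from an untrusted subnet.
By R14 (it meets criterion L2, it meets criterion F, it is in state T2): it is tagged S.
By R21 (it is in state P, it is whitelisted): it is in state N1.
By R23 (it is fragmented, it is in state B): it is in state N.
By R2 (it is tagged S): it carries a valid signature.
By R4 (it is classified as E, it is in state N): it has attribute D.
By R5 (it is tagged K1, it is in state N1): it has marker K2.
By R33 (it has marker K2, it is in state J1): it is in category M1.
By R1 (it is in category M1, it is quarantined): it has attribute L1.
By R3 (it has attribute D, it originates from an untrusted subnet, it is classified as K): it meets criterion Q.
By R38 (it carries a valid signature, it meets criterion Q): it is in category U1.
By R16 (it is in category U1, it has attribute L1): it is classified as V.

Yes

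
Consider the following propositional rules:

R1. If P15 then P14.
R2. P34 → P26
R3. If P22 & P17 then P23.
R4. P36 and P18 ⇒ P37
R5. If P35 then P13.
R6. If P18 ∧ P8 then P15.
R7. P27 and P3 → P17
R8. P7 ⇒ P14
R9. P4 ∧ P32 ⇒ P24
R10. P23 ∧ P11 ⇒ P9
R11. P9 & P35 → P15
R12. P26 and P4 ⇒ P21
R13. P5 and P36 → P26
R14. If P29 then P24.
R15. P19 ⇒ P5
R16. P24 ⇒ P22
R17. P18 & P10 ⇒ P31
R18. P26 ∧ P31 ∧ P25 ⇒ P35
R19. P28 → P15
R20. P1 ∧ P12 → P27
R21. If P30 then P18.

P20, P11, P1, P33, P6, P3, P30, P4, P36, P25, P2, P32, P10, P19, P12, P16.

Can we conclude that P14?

P24  (by R9: P4, P32)
P5  (by R15: P19)
P22  (by R16: P24)
P27  (by R20: P1, P12)
P18  (by R21: P30)
P17  (by R7: P27, P3)
P26  (by R13: P5, P36)
P31  (by R17: P18, P10)
P35  (by R18: P26, P31, P25)
P23  (by R3: P22, P17)
P9  (by R10: P23, P11)
P15  (by R11: P9, P35)
P14  (by R1: P15)

Yes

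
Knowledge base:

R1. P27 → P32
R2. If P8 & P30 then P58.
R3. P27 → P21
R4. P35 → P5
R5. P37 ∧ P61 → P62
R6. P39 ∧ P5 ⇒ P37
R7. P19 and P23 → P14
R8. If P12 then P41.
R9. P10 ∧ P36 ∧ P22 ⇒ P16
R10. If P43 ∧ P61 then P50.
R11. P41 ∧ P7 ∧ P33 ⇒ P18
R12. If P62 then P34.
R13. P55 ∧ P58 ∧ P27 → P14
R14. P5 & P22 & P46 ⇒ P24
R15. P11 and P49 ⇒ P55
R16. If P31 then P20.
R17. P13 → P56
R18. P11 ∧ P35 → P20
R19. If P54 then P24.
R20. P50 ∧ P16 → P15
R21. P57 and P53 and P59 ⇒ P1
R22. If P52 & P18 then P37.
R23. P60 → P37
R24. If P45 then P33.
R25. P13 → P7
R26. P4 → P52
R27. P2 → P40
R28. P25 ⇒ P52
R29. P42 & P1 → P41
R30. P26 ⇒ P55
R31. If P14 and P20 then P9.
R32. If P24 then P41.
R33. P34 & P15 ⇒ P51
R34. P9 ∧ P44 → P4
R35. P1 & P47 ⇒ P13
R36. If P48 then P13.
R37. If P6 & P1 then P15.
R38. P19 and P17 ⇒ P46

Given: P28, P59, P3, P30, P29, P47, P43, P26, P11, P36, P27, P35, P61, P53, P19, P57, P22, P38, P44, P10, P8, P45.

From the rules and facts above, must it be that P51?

Forward chaining from the given facts derives: P32, P58, P21, P5, P16, P50, P20, P15, P1, P33, P55, P13, P14, P56, P7, P9, P4, P52.
The only rule concluding P51 is R33, which needs P34; that is never established.

No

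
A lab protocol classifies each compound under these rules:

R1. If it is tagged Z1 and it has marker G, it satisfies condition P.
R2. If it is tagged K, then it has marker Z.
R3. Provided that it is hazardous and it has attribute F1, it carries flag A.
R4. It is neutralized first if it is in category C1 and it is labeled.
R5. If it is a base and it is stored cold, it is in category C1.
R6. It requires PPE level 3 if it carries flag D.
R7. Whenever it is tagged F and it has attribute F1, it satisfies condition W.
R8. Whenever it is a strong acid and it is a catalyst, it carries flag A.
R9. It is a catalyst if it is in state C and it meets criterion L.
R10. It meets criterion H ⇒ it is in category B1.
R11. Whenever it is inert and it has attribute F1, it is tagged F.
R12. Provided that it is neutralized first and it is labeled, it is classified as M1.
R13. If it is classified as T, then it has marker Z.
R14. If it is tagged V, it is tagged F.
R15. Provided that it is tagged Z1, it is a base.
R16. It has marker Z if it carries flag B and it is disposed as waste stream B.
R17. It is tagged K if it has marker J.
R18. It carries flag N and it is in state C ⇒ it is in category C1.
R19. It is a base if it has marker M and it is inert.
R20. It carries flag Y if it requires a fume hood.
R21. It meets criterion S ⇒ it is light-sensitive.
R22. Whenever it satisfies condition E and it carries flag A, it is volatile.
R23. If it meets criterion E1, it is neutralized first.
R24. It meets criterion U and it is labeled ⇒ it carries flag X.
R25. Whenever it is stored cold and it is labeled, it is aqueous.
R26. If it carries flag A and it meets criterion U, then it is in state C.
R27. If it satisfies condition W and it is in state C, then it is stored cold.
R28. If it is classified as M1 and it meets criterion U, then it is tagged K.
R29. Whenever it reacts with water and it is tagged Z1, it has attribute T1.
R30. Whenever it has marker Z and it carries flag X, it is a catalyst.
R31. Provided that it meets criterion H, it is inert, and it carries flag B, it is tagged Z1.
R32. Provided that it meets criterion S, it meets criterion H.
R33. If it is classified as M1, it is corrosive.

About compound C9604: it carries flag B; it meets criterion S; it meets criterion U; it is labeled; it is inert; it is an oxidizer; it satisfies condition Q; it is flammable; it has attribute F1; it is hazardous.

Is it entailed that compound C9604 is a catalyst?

Yes

By R3 (it is hazardous, it has attribute F1): it carries flag A.
By R11 (it is inert, it has attribute F1): it is tagged F.
By R24 (it meets criterion U, it is labeled): it carries flag X.
By R26 (it carries flag A, it meets criterion U): it is in state C.
By R32 (it meets criterion S): it meets criterion H.
By R7 (it is tagged F, it has attribute F1): it satisfies condition W.
By R27 (it satisfies condition W, it is in state C): it is stored cold.
By R31 (it meets criterion H, it is inert, it carries flag B): it is tagged Z1.
By R15 (it is tagged Z1): it is a base.
By R5 (it is a base, it is stored cold): it is in category C1.
By R4 (it is in category C1, it is labeled): it is neutralized first.
By R12 (it is neutralized first, it is labeled): it is classified as M1.
By R28 (it is classified as M1, it meets criterion U): it is tagged K.
By R2 (it is tagged K): it has marker Z.
By R30 (it has marker Z, it carries flag X): it is a catalyst.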